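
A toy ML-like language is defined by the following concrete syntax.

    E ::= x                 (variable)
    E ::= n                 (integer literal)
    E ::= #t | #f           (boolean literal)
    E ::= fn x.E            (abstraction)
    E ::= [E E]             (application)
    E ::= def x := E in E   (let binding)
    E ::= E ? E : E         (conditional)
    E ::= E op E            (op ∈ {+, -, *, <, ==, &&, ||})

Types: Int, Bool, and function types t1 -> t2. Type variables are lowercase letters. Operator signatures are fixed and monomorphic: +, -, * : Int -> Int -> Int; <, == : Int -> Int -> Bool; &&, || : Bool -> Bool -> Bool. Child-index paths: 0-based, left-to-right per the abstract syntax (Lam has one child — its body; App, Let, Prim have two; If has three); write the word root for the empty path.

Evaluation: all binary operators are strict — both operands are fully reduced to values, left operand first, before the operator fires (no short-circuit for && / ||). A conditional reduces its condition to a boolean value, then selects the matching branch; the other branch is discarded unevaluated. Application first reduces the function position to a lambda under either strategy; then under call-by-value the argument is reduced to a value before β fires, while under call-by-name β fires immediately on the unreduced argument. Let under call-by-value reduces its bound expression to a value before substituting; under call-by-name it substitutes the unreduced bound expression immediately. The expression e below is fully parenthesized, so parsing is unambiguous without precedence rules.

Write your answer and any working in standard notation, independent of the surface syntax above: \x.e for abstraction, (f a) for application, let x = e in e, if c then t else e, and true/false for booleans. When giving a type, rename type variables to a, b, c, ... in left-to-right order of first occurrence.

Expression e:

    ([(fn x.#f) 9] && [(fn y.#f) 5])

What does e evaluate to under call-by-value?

Answer: false

Trace:
step 0: (((\x.false) 9) && ((\y.false) 5))
step 1: [beta@0] (false && ((\y.false) 5))
step 2: [beta@1] (false && false)
step 3: [delta@root] false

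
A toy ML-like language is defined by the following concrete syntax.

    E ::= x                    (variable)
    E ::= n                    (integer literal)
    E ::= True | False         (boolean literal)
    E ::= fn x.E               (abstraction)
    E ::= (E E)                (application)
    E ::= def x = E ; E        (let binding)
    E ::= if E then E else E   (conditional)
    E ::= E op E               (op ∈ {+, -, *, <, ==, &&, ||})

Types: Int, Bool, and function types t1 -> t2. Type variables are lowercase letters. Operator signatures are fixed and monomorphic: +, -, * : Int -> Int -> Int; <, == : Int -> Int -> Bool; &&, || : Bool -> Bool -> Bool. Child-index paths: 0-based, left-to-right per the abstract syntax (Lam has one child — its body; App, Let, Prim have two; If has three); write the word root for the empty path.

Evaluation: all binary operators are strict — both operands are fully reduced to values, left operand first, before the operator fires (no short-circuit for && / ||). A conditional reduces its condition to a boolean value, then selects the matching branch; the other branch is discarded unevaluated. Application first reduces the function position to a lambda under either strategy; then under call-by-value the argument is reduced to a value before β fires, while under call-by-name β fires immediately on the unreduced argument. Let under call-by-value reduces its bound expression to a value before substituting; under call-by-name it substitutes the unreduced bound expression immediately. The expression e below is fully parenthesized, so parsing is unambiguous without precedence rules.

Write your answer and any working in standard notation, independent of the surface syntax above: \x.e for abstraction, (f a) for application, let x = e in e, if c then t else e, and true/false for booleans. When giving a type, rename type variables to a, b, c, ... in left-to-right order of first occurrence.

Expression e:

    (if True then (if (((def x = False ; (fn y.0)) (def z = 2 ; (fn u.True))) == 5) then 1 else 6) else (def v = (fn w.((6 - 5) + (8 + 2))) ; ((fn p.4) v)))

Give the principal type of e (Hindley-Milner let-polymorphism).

Answer: Int

Trace:
  unify Bool ~ Bool
let x : Bool
\y._ : a -> Int
let z : Int
\u._ : b -> Bool
  unify a -> Int ~ (b -> Bool) -> c
  unify a ~ b -> Bool
  unify Int ~ c
_ _ : Int
  unify Int ~ Int
  unify Int ~ Int
  unify Bool ~ Bool
  unify Int ~ Int
  unify Int ~ Int
  unify Int ~ Int
  unify Int ~ Int
  unify Int ~ Int
  unify Int ~ Int
  unify Int ~ Int
\w._ : d -> Int
let v : forall. d -> Int
\p._ : e -> Int
v : f -> Int
  unify e -> Int ~ (f -> Int) -> g
  unify e ~ f -> Int
  unify Int ~ g
_ _ : Int
  unify Int ~ Int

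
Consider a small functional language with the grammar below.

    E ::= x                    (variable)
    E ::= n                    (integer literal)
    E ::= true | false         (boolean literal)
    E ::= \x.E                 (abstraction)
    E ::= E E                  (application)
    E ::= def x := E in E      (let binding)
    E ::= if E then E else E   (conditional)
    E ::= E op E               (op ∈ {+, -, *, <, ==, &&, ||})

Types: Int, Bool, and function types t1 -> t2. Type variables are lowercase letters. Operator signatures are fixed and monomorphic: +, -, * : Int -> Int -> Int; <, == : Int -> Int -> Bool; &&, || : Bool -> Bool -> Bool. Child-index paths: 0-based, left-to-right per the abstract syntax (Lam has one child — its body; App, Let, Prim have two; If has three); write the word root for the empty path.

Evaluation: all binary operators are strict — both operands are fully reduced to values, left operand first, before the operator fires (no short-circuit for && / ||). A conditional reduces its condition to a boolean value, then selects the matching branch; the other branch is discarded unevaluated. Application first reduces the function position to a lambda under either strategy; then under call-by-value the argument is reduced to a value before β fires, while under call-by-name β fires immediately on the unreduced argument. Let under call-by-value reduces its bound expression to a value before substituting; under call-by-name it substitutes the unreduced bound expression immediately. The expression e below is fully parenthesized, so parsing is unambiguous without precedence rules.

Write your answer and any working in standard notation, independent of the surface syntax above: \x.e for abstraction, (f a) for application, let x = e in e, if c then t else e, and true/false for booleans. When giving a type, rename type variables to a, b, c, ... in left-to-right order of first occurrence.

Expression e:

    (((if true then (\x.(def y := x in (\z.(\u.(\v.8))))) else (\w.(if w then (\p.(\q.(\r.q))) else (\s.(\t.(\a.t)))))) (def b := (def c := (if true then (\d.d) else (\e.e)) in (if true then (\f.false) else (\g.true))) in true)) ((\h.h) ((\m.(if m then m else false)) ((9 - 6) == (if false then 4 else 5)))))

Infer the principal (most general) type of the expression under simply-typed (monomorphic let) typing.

Working:
  unify Bool ~ Bool
x : a
let y : a
\v._ : d -> Int
\u._ : c -> d -> Int
\z._ : b -> c -> d -> Int
\x._ : a -> b -> c -> d -> Int
w : e
  unify e ~ Bool
q : g
\r._ : h -> g
\q._ : g -> h -> g
\p._ : f -> g -> h -> g
t : j
\a._ : k -> j
\t._ : j -> k -> j
\s._ : i -> j -> k -> j
  unify f -> g -> h -> g ~ i -> j -> k -> j
  unify f ~ i
  unify g -> h -> g ~ j -> k -> j
  unify g ~ j
  unify h -> j ~ k -> j
  unify h ~ k
  unify j ~ j
\w._ : Bool -> i -> j -> k -> j
  unify a -> b -> c -> d -> Int ~ Bool -> i -> j -> k -> j
  unify a ~ Bool
  unify b -> c -> d -> Int ~ i -> j -> k -> j
  unify b ~ i
  unify c -> d -> Int ~ j -> k -> j
  unify c ~ j
  unify d -> Int ~ k -> j
  unify d ~ k
  unify Int ~ j
  unify Bool ~ Bool
d : l
\d._ : l -> l
e : m
\e._ : m -> m
  unify l -> l ~ m -> m
  unify l ~ m
  unify m ~ m
let c : m -> m
  unify Bool ~ Bool
\f._ : n -> Bool
\g._ : o -> Bool
  unify n -> Bool ~ o -> Bool
  unify n ~ o
  unify Bool ~ Bool
let b : o -> Bool
  unify Bool -> i -> Int -> k -> Int ~ Bool -> p
  unify Bool ~ Bool
  unify i -> Int -> k -> Int ~ p
_ _ : i -> Int -> k -> Int
h : q
\h._ : q -> q
m : r
  unify r ~ Bool
m : Bool
  unify Bool ~ Bool
\m._ : Bool -> Bool
  unify Int ~ Int
  unify Int ~ Int
  unify Int ~ Int
  unify Bool ~ Bool
  unify Int ~ Int
  unify Int ~ Int
  unify Bool -> Bool ~ Bool -> s
  unify Bool ~ Bool
  unify Bool ~ s
_ _ : Bool
  unify q -> q ~ Bool -> t
  unify q ~ Bool
  unify Bool ~ t
_ _ : Bool
  unify i -> Int -> k -> Int ~ Bool -> u
  unify i ~ Bool
  unify Int -> k -> Int ~ u
_ _ : Int -> k -> Int

Answer: Int -> a -> Int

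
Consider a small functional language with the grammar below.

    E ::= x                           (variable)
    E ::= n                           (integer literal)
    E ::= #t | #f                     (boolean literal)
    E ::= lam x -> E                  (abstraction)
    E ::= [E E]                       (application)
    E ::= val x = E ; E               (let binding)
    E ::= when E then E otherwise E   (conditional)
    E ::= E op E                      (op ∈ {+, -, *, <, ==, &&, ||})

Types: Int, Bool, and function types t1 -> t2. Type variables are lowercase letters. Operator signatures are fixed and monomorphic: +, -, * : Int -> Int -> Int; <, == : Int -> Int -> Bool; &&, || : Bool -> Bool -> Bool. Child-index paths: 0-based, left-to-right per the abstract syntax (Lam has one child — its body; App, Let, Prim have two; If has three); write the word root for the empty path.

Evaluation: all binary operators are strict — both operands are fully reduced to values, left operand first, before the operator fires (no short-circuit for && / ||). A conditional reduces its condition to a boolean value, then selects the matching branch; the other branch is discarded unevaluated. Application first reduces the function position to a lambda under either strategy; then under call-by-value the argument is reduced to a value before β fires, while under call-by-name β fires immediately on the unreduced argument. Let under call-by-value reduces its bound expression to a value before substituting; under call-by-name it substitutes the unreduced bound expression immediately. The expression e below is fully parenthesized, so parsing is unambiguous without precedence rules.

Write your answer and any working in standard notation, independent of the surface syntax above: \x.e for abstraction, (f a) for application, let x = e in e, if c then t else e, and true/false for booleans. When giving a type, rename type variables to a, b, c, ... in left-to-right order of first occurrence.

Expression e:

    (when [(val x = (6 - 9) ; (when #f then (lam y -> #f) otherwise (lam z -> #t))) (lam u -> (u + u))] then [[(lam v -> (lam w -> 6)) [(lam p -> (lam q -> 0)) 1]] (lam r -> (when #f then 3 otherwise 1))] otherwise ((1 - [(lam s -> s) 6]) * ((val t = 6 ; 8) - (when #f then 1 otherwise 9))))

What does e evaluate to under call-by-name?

Answer: 6

Derivation:
step 0: (if ((let x = (6 - 9) in (if false then (\y.false) else (\z.true))) (\u.(u + u))) then (((\v.(\w.6)) ((\p.(\q.0)) 1)) (\r.(if false then 3 else 1))) else ((1 - ((\s.s) 6)) * ((let t = 6 in 8) - (if false then 1 else 9))))
step 1: [let@0.0] (if ((if false then (\y.false) else (\z.true)) (\u.(u + u))) then (((\v.(\w.6)) ((\p.(\q.0)) 1)) (\r.(if false then 3 else 1))) else ((1 - ((\s.s) 6)) * ((let t = 6 in 8) - (if false then 1 else 9))))
step 2: [if@0.0] (if ((\z.true) (\u.(u + u))) then (((\v.(\w.6)) ((\p.(\q.0)) 1)) (\r.(if false then 3 else 1))) else ((1 - ((\s.s) 6)) * ((let t = 6 in 8) - (if false then 1 else 9))))
step 3: [beta@0] (if true then (((\v.(\w.6)) ((\p.(\q.0)) 1)) (\r.(if false then 3 else 1))) else ((1 - ((\s.s) 6)) * ((let t = 6 in 8) - (if false then 1 else 9))))
step 4: [if@root] (((\v.(\w.6)) ((\p.(\q.0)) 1)) (\r.(if false then 3 else 1)))
step 5: [beta@0] ((\w.6) (\r.(if false then 3 else 1)))
step 6: [beta@root] 6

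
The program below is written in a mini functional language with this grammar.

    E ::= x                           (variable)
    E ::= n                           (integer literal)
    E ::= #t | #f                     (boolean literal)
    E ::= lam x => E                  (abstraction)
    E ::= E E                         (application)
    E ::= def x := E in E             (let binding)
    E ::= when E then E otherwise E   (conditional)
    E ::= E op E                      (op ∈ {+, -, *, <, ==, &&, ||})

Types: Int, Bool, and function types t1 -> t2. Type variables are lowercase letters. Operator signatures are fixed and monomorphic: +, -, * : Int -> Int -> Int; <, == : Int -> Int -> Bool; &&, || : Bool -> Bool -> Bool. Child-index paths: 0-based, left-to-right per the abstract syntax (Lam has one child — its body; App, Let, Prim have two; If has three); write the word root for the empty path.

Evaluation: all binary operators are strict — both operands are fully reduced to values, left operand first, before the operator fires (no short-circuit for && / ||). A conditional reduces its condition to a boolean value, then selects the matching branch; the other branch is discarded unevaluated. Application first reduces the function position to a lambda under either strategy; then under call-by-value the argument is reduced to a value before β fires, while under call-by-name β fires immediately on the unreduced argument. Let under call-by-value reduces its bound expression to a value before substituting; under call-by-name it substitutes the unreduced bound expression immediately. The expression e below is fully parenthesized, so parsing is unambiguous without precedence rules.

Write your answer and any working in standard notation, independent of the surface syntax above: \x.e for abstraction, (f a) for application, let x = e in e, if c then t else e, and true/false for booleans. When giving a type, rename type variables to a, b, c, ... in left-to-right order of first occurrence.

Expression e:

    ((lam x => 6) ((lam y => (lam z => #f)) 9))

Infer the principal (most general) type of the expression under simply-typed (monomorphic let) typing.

Answer: Int

Derivation:
\x._ : a -> Int
\z._ : c -> Bool
\y._ : b -> c -> Bool
  unify b -> c -> Bool ~ Int -> d
  unify b ~ Int
  unify c -> Bool ~ d
_ _ : c -> Bool
  unify a -> Int ~ (c -> Bool) -> e
  unify a ~ c -> Bool
  unify Int ~ e
_ _ : Int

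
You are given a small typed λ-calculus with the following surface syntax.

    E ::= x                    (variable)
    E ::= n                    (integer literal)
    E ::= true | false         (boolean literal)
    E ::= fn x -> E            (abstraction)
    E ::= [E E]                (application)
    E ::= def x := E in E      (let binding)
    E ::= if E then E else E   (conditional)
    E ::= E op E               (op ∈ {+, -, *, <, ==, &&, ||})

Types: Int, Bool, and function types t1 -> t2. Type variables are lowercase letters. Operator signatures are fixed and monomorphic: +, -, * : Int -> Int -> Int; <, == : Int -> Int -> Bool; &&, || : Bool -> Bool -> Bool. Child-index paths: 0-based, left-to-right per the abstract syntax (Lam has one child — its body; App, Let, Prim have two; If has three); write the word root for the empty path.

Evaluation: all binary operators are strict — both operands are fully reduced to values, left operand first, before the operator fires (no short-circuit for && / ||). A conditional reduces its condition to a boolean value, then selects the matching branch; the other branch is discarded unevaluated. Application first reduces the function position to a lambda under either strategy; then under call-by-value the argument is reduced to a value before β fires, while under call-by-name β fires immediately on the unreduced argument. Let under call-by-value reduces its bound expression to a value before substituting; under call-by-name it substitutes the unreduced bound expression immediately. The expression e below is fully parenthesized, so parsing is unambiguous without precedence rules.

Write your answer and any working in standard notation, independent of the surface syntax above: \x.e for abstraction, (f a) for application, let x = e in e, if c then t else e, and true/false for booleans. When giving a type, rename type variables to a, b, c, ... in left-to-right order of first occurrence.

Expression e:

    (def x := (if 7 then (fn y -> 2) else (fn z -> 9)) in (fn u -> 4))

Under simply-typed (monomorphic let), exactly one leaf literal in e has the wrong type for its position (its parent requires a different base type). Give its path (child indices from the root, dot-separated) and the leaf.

Derivation:
  unify Int ~ Bool
  FAIL: mismatch Int ~ Bool

Answer: 0.0 : 7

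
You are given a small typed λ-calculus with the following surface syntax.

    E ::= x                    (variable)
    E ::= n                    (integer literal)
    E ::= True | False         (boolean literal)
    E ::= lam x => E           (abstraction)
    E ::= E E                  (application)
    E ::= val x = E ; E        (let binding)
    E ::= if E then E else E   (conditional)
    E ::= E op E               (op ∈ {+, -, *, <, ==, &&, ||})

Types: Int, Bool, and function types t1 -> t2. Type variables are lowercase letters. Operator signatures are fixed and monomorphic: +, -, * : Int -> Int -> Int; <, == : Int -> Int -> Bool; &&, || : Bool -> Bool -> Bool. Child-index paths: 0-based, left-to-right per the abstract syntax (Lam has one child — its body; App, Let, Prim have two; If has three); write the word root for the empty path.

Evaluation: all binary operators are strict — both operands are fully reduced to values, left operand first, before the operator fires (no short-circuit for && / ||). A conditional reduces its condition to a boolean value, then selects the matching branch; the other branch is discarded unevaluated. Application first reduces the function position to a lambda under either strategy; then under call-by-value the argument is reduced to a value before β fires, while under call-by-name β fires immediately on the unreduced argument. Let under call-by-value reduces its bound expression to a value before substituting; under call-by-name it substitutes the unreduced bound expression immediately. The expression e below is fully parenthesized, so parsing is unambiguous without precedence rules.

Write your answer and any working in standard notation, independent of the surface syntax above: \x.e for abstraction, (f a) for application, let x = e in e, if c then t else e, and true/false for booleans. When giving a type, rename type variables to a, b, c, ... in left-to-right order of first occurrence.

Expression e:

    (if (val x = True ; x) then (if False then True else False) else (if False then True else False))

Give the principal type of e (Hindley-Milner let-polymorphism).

Working:
let x : Bool
x : Bool
  unify Bool ~ Bool
  unify Bool ~ Bool
  unify Bool ~ Bool
  unify Bool ~ Bool
  unify Bool ~ Bool
  unify Bool ~ Bool

Answer: Bool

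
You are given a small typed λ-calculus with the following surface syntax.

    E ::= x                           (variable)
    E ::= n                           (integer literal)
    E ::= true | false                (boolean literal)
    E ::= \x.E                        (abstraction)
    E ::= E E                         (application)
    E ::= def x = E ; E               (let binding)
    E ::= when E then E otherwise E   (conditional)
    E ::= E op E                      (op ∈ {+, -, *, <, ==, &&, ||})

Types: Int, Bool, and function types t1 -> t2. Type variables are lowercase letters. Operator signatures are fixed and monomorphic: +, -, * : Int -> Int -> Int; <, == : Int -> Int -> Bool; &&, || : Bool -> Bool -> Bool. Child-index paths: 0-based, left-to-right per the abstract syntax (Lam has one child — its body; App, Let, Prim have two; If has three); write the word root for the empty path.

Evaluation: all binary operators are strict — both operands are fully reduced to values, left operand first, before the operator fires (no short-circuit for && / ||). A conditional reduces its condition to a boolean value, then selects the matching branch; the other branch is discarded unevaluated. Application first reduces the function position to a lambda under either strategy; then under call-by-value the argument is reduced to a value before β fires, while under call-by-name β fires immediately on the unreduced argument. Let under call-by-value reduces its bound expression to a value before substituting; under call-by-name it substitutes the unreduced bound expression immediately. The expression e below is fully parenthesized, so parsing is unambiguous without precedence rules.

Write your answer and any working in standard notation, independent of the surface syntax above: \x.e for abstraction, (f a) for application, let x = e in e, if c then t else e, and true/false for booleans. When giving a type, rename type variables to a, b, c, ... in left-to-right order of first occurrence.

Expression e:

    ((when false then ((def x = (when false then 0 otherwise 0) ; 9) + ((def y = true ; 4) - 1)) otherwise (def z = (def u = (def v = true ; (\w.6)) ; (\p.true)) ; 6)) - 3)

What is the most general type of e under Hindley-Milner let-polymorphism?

Answer: Int

Working:
  unify Bool ~ Bool
  unify Bool ~ Bool
  unify Int ~ Int
let x : Int
  unify Int ~ Int
let y : Bool
  unify Int ~ Int
  unify Int ~ Int
  unify Int ~ Int
let v : Bool
\w._ : a -> Int
let u : forall. a -> Int
\p._ : b -> Bool
let z : forall. b -> Bool
  unify Int ~ Int
  unify Int ~ Int
  unify Int ~ Int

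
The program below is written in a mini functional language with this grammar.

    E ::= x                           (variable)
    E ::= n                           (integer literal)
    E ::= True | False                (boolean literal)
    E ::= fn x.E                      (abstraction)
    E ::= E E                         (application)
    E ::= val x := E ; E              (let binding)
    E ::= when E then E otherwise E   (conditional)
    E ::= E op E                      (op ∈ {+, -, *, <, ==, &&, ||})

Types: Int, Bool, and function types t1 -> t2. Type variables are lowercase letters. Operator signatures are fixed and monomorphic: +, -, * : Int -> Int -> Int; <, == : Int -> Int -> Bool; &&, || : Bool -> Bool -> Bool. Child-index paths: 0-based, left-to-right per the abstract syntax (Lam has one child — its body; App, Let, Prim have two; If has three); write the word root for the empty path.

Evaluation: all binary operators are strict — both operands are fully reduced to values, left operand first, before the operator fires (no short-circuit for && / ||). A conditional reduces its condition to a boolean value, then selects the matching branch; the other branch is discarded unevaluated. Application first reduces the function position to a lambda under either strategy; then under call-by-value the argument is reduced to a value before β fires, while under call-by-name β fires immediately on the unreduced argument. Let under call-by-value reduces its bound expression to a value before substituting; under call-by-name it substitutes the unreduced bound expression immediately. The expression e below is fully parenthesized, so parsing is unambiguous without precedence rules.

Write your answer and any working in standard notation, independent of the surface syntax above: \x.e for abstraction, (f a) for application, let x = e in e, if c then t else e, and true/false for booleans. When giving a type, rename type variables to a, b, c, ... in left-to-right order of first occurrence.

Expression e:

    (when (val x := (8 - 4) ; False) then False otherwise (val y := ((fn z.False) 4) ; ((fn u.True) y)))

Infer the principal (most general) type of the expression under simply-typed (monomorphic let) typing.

Answer: Bool

Working:
  unify Int ~ Int
  unify Int ~ Int
let x : Int
  unify Bool ~ Bool
\z._ : a -> Bool
  unify a -> Bool ~ Int -> b
  unify a ~ Int
  unify Bool ~ b
_ _ : Bool
let y : Bool
\u._ : c -> Bool
y : Bool
  unify c -> Bool ~ Bool -> d
  unify c ~ Bool
  unify Bool ~ d
_ _ : Bool
  unify Bool ~ Bool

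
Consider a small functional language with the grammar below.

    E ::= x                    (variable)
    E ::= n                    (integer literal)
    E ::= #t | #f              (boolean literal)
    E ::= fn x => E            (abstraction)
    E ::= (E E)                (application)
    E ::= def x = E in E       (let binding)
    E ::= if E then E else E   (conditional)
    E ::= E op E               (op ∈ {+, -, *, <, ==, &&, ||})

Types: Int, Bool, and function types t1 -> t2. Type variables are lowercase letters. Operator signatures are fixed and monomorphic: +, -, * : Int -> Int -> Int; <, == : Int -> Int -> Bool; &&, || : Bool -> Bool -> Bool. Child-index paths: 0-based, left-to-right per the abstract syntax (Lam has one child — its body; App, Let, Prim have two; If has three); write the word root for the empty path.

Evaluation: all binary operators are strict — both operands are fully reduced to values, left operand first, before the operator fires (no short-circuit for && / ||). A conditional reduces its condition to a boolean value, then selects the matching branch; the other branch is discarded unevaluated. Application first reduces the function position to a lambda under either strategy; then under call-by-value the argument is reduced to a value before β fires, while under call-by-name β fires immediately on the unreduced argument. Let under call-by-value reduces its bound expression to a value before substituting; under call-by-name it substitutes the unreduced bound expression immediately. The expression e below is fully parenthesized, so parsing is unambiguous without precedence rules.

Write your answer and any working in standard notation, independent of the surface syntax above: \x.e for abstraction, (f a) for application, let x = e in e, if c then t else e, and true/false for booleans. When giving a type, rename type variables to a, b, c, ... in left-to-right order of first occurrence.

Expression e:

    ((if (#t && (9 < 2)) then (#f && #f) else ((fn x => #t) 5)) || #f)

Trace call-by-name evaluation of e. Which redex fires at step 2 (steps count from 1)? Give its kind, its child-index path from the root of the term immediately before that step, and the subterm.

Answer: delta at 0.0 : (true && false)

Working:
step 0: ((if (true && (9 < 2)) then (false && false) else ((\x.true) 5)) || false)
step 1: [delta@0.0.1] ((if (true && false) then (false && false) else ((\x.true) 5)) || false)
step 2: [delta@0.0] ((if false then (false && false) else ((\x.true) 5)) || false)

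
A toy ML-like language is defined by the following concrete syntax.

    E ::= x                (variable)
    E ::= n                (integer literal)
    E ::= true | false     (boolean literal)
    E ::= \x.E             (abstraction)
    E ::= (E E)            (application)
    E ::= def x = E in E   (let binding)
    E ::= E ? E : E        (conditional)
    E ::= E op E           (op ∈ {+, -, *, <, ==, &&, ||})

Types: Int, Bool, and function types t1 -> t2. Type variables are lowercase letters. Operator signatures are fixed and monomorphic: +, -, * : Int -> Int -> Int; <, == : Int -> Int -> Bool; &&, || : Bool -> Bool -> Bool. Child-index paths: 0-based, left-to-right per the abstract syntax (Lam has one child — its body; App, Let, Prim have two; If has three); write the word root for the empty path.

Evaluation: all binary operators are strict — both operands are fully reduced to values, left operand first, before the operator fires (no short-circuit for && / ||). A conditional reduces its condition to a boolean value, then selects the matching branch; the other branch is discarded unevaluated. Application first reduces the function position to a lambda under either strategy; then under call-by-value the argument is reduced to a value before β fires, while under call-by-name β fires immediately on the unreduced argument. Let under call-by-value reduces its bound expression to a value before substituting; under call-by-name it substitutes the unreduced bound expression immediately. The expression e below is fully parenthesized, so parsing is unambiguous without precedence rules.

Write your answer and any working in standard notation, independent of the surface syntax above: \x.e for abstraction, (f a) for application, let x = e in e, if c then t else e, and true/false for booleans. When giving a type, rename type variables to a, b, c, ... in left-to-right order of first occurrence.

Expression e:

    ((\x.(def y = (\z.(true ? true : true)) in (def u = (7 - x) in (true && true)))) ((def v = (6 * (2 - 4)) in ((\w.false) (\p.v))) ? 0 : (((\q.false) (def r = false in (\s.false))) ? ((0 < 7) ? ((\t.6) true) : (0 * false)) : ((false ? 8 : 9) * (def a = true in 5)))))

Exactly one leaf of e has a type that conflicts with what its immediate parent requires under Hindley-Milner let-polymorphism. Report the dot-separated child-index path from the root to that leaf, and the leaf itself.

Derivation:
  unify Bool ~ Bool
  unify Bool ~ Bool
\z._ : b -> Bool
let y : forall. b -> Bool
  unify Int ~ Int
x : a
  unify a ~ Int
let u : Int
  unify Bool ~ Bool
  unify Bool ~ Bool
\x._ : Int -> Bool
  unify Int ~ Int
  unify Int ~ Int
  unify Int ~ Int
  unify Int ~ Int
let v : Int
\w._ : c -> Bool
v : Int
\p._ : d -> Int
  unify c -> Bool ~ (d -> Int) -> e
  unify c ~ d -> Int
  unify Bool ~ e
_ _ : Bool
  unify Bool ~ Bool
\q._ : f -> Bool
let r : Bool
\s._ : g -> Bool
  unify f -> Bool ~ (g -> Bool) -> h
  unify f ~ g -> Bool
  unify Bool ~ h
_ _ : Bool
  unify Bool ~ Bool
  unify Int ~ Int
  unify Int ~ Int
  unify Bool ~ Bool
\t._ : i -> Int
  unify i -> Int ~ Bool -> j
  unify i ~ Bool
  unify Int ~ j
_ _ : Int
  unify Int ~ Int
  unify Bool ~ Int
  FAIL: mismatch Bool ~ Int

Answer: 1.2.1.2.1 : false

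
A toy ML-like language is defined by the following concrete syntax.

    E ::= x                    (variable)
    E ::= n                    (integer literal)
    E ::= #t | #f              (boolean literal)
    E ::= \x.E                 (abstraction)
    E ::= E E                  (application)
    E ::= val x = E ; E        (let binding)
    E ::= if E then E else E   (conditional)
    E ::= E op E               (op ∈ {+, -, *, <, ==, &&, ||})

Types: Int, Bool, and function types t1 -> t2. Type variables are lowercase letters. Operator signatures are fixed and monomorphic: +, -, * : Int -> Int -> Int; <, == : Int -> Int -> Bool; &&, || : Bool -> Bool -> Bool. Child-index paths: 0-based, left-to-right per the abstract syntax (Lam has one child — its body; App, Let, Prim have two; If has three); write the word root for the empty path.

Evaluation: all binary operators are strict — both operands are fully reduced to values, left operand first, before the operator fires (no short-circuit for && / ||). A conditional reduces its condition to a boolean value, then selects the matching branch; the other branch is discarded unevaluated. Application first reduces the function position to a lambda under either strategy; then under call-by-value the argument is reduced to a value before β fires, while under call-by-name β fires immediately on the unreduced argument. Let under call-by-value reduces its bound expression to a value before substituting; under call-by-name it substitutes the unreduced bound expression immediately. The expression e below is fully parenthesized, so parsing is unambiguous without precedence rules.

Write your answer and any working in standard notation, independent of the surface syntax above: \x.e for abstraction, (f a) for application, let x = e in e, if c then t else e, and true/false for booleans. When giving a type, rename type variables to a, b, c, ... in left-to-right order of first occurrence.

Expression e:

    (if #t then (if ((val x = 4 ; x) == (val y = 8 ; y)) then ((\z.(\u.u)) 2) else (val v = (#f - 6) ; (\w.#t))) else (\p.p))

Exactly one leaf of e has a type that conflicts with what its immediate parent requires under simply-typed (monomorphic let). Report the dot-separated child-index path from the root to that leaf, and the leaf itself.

Answer: 1.2.0.0 : false

Derivation:
  unify Bool ~ Bool
let x : Int
x : Int
  unify Int ~ Int
let y : Int
y : Int
  unify Int ~ Int
  unify Bool ~ Bool
u : b
\u._ : b -> b
\z._ : a -> b -> b
  unify a -> b -> b ~ Int -> c
  unify a ~ Int
  unify b -> b ~ c
_ _ : b -> b
  unify Bool ~ Int
  FAIL: mismatch Bool ~ Int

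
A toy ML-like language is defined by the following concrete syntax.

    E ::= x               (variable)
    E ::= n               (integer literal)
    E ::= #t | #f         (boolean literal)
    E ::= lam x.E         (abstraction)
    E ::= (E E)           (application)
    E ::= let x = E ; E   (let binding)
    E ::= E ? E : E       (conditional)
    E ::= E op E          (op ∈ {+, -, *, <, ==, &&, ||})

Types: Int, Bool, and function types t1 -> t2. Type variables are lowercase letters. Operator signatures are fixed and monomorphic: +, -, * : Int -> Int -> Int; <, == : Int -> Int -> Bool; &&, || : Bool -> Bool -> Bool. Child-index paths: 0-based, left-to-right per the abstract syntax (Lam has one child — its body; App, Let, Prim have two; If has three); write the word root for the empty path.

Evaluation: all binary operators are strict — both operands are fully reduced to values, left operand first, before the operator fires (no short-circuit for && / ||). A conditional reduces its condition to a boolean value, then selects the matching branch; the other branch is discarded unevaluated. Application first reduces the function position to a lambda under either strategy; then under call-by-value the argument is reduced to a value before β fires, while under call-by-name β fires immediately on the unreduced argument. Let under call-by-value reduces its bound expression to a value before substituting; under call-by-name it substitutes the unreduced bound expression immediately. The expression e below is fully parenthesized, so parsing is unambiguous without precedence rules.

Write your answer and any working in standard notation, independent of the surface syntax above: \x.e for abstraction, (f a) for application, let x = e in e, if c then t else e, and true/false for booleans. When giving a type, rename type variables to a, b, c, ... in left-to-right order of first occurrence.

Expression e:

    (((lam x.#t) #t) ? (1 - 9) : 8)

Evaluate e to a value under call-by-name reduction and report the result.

Answer: -8

Working:
step 0: (if ((\x.true) true) then (1 - 9) else 8)
step 1: [beta@0] (if true then (1 - 9) else 8)
step 2: [if@root] (1 - 9)
step 3: [delta@root] -8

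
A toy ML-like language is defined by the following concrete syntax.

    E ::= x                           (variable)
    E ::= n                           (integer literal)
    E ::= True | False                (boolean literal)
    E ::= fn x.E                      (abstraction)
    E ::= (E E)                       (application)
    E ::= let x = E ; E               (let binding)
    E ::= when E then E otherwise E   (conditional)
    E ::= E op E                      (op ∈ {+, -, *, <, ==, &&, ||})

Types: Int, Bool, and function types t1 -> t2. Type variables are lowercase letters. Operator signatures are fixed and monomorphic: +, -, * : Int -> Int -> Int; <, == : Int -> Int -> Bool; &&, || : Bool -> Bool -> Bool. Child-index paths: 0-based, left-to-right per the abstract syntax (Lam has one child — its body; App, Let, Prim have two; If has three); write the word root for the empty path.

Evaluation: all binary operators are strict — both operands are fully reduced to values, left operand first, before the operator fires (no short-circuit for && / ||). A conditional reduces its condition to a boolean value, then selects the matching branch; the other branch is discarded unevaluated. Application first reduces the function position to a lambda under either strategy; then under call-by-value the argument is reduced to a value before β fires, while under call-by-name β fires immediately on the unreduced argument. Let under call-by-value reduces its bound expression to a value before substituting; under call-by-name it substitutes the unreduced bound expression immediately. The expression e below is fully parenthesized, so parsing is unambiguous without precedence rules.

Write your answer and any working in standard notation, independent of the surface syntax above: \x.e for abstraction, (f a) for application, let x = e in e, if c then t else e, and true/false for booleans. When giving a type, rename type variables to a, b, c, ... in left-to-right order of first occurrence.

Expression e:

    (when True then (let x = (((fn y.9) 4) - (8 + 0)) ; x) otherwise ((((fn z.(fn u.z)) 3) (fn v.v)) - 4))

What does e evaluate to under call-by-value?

Answer: 1

Trace:
step 0: (if true then (let x = (((\y.9) 4) - (8 + 0)) in x) else ((((\z.(\u.z)) 3) (\v.v)) - 4))
step 1: [if@root] (let x = (((\y.9) 4) - (8 + 0)) in x)
step 2: [beta@0.0] (let x = (9 - (8 + 0)) in x)
step 3: [delta@0.1] (let x = (9 - 8) in x)
step 4: [delta@0] (let x = 1 in x)
step 5: [let@root] 1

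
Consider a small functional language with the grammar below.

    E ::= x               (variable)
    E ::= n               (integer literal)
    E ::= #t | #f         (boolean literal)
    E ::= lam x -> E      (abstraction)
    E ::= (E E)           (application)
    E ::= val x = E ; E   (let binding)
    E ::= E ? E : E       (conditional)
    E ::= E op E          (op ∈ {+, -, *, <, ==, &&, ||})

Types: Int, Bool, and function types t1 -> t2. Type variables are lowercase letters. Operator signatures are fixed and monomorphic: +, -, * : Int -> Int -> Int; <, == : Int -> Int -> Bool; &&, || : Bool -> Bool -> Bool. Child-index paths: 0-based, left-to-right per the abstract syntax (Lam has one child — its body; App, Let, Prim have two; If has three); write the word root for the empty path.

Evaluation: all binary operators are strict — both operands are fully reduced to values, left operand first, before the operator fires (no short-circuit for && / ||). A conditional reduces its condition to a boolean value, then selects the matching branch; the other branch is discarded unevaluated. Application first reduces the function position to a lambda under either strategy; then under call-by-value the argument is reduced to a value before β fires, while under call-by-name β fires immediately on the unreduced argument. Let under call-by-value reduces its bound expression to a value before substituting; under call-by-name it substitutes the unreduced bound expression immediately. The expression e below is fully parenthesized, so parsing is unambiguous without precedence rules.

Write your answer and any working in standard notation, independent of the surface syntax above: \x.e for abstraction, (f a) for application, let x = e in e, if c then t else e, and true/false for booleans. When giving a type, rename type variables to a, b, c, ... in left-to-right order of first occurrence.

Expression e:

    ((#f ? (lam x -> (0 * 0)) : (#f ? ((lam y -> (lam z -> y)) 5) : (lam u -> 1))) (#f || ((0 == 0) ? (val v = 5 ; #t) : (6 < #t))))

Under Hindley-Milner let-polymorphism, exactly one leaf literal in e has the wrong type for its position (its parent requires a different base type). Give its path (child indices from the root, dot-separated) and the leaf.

Answer: 1.1.2.1 : true

Working:
  unify Bool ~ Bool
  unify Int ~ Int
  unify Int ~ Int
\x._ : a -> Int
  unify Bool ~ Bool
y : b
\z._ : c -> b
\y._ : b -> c -> b
  unify b -> c -> b ~ Int -> d
  unify b ~ Int
  unify c -> Int ~ d
_ _ : c -> Int
\u._ : e -> Int
  unify c -> Int ~ e -> Int
  unify c ~ e
  unify Int ~ Int
  unify a -> Int ~ e -> Int
  unify a ~ e
  unify Int ~ Int
  unify Bool ~ Bool
  unify Int ~ Int
  unify Int ~ Int
  unify Bool ~ Bool
let v : Int
  unify Int ~ Int
  unify Bool ~ Int
  FAIL: mismatch Bool ~ Int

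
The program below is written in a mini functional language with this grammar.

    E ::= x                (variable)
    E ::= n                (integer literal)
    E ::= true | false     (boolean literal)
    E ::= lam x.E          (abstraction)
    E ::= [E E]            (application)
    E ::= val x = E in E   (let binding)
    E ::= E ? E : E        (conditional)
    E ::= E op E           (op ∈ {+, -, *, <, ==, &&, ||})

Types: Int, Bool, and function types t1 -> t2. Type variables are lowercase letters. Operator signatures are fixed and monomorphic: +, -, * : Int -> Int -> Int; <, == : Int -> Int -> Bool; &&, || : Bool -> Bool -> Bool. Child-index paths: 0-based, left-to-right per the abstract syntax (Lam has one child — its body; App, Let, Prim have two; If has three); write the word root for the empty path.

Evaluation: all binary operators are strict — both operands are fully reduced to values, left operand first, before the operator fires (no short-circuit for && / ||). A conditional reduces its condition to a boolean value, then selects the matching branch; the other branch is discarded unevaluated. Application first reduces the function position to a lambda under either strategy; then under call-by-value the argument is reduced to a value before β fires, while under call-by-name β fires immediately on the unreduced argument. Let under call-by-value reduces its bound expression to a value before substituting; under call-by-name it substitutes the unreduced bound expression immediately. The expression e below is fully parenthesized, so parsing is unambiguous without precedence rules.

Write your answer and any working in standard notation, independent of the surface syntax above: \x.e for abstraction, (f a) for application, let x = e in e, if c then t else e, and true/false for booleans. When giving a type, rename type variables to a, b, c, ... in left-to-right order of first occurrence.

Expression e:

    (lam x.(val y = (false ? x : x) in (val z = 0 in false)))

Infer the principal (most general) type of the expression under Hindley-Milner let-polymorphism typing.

Answer: a -> Bool

Derivation:
  unify Bool ~ Bool
x : a
x : a
  unify a ~ a
let y : a
let z : Int
\x._ : a -> Bool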